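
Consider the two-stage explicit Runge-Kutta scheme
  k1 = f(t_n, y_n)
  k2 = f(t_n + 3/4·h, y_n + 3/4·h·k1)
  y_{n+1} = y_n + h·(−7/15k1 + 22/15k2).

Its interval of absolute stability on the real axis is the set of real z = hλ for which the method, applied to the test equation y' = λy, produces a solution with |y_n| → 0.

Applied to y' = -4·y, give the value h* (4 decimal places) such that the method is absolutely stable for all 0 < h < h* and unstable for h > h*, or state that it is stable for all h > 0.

Set f=λy, z=hλ:
  k1=λy_n ⇒ h·k1=z·y_n;  k2=λ(1+3/4z)y_n ⇒ h·k2=z(1+3/4z)y_n
  y_{n+1}/y_n = 1 − 7/15z + 22/15z(1+3/4z) = 1 + z + 11/10z²
  Hence R(z) = 1 + z + 11/10z².

Boundary: |R(x)|=1, x<0.
x=-0.46: |R|=0.7728
R=1: x+11/10x²=0 ⇒ x=−10/11=-0.9091; min R=1−1/(4·11/10)=0.7727>−1
Confirm numerically:
  x=-0.840: |R|=0.93616 <1
  x=-0.685: |R|=0.83115 <1
  x=-0.589: |R|=0.79261 <1
  x=-0.441: |R|=0.77293 <1
  x=-1.469: |R|=1.90476 >1
  x=-0.965: |R|=1.05935 >1
So |R|<1 on (-0.9091, 0).

(-0.9091,0); λ=-4 ⇒ h* = (10/11)/4 = 0.2273.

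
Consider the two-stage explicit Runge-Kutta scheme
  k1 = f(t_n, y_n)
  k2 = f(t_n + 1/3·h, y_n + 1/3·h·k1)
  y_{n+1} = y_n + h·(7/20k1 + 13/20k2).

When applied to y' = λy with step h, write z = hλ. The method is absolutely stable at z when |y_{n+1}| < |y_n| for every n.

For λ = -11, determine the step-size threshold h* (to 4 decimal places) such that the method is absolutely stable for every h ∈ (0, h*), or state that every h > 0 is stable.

(-4.6154,0); λ=-11 ⇒ h* = (60/13)/11 = 0.4196.

Test eqn y'=λy, z=hλ:
  k1=λy_n ⇒ h·k1=z·y_n;  k2=λ(1+1/3z)y_n ⇒ h·k2=z(1+1/3z)y_n
  y_{n+1}/y_n = 1 + 7/20z + 13/20z(1+1/3z) = 1 + z + 13/60z²
  so R(z) = 1 + z + 13/60z².

Boundary: |R(x)|=1, x<0.
x=-0.92: |R|=0.2634
R=1: x+13/60x²=0 ⇒ x=−60/13=-4.6154; min R=1−1/(4·13/60)=-0.1538>−1
Confirm numerically:
  x=-4.297: |R|=0.70358 <1
  x=-3.552: |R|=0.18162 <1
  x=-3.216: |R|=0.02491 <1
  x=-2.775: |R|=0.10653 <1
  x=-4.919: |R|=1.32359 >1
  x=-4.813: |R|=1.20608 >1
  x=-4.749: |R|=1.13748 >1
Stable set (-4.6154, 0).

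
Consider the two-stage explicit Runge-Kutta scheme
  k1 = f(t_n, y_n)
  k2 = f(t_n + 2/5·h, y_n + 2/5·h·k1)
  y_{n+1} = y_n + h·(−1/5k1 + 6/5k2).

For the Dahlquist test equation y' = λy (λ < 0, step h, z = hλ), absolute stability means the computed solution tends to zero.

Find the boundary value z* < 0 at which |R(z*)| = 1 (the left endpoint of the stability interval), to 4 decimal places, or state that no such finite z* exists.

left endpoint -2.0833.

On y'=λy, z=hλ:
  k1=λy_n ⇒ h·k1=z·y_n;  k2=λ(1+2/5z)y_n ⇒ h·k2=z(1+2/5z)y_n
  y_{n+1}/y_n = 1 − 1/5z + 6/5z(1+2/5z) = 1 + z + 12/25z²
  ⇒ R(z) = 1 + z + 12/25z².

Boundary: |R(x)|=1, x<0.
x=-0.61: |R|=0.5686
R=1: x+12/25x²=0 ⇒ x=−25/12=-2.0833; min R=1−1/(4·12/25)=0.4792>−1
Confirm numerically:
  x=-2.039: |R|=0.95661 <1
  x=-1.874: |R|=0.81170 <1
  x=-1.562: |R|=0.60913 <1
  x=-2.448: |R|=1.42850 >1
  x=-2.436: |R|=1.41237 >1
Interval (-2.0833, 0).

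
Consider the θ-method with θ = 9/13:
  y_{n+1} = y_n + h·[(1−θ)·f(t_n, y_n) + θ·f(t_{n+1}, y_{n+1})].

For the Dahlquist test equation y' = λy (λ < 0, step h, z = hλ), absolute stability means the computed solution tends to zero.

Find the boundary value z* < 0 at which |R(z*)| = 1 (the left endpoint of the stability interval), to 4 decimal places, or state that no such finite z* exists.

unbounded; (−∞, 0).

Set f=λy, z=hλ:
  y_{n+1} = y_n + z·[4/13·y_n + 9/13·y_{n+1}] ⇒ (1 − 9/13z)y_{n+1} = (1 + 4/13z)y_n
  ⇒ R(z) = (1 + 4/13z)/(1 − 9/13z).

Find x<0 with |R(x)|<1.
x=-1.61: |R|=0.2386
x=-2: |R|=0.1613
x=-10: |R|=0.2621
x=-100: |R|=0.4239
θ=9/13≥1/2 ⇒ |1+4/13x|<|1−9/13x| ∀x<0 ⇒ stable on all of ℝ⁻.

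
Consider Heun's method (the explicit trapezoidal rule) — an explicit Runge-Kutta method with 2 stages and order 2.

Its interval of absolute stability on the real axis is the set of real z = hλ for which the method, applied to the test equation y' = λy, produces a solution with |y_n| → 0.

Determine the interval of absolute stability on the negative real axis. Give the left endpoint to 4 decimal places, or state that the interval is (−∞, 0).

(-2.0000, 0).

With y'=λy (z=hλ):
  order 2, 2-stage ⇒ R(z)=1+z+z^2/2
  (e.g. R(-0.81)=0.51805, |R|=0.51805)

Solve |R(x)|<1 on ℝ⁻.
x=-0.81: |R|=0.5181
|R(-2.08)|=1.0832 |R(-1.48)|=0.6152 |R(-0.89)|=0.5061
Bisect:
  x_lo=-2.6549 |R|=1.8694  x_hi=-0.1971 |R|=0.8223
  mid=-1.42601 |R|=0.59074 →hi
  mid=-2.04046 |R|=1.04128 →lo
  mid=-1.73323 |R|=0.76882 →hi
  mid=-1.88685 |R|=0.89325 →hi
  mid=-1.96366 |R|=0.96432 →hi
  mid=-2.00206 |R|=1.00206 →lo
  mid=-1.98286 |R|=0.98301 →hi
  ...
  [-2.00011,-1.99996] ⇒ x*=-2.0000
Stable set (-2.0000, 0).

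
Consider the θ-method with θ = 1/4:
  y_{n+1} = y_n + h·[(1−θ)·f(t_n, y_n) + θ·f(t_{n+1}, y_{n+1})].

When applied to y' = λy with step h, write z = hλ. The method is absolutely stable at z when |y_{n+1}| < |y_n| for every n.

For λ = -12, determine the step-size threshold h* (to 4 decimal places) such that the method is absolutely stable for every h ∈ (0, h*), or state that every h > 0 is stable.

(-4.0000,0); λ=-12 ⇒ h* = (4)/12 = 0.3333.

With y'=λy (z=hλ):
  y_{n+1} = y_n + z·[3/4·y_n + 1/4·y_{n+1}] ⇒ (1 − 1/4z)y_{n+1} = (1 + 3/4z)y_n
  ⇒ R(z) = (1 + 3/4z)/(1 − 1/4z).

Find x<0 with |R(x)|<1.
x=-1.24: |R|=0.0534
R=−1: 1+3/4x = −1+1/4x ⇒ -1/2x=2 ⇒ x=2/(-1/2)=-4.0000
Confirm numerically:
  x=-3.908: |R|=0.97673 <1
  x=-3.036: |R|=0.72598 <1
  x=-3.012: |R|=0.71820 <1
  x=-2.391: |R|=0.49648 <1
  x=-4.407: |R|=1.09682 >1
  x=-4.110: |R|=1.02713 >1
Interval (-4.0000, 0).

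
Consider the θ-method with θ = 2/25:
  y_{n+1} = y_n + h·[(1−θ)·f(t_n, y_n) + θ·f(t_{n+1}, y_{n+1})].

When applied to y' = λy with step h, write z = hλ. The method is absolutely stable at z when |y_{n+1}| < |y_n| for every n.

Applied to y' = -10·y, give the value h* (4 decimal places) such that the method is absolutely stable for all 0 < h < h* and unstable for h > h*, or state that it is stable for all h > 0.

Test eqn y'=λy, z=hλ:
  y_{n+1} = y_n + z·[23/25·y_n + 2/25·y_{n+1}] ⇒ (1 − 2/25z)y_{n+1} = (1 + 23/25z)y_n
  R(z) = (1 + 23/25z)/(1 − 2/25z).

Solve |R(x)|<1 on ℝ⁻.
x=-1.38: |R|=0.2428
R=−1: 1+23/25x = −1+2/25x ⇒ -21/25x=2 ⇒ x=2/(-21/25)=-2.3810
Confirm numerically:
  x=-2.314: |R|=0.95254 <1
  x=-2.135: |R|=0.82354 <1
  x=-1.688: |R|=0.48717 <1
  x=-1.032: |R|=0.04670 <1
  x=-2.778: |R|=1.27288 >1
  x=-2.677: |R|=1.20482 >1
Interval (-2.3810, 0).

(-2.3810,0); λ=-10 ⇒ h* = (50/21)/10 = 0.2381.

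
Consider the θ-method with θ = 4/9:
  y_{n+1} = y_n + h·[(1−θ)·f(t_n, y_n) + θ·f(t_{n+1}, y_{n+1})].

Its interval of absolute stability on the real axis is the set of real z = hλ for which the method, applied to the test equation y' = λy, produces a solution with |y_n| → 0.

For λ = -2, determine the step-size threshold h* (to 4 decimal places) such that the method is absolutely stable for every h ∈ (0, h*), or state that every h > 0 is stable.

With y'=λy (z=hλ):
  y_{n+1} = y_n + z·[5/9·y_n + 4/9·y_{n+1}] ⇒ (1 − 4/9z)y_{n+1} = (1 + 5/9z)y_n
  R(z) = (1 + 5/9z)/(1 − 4/9z).

Find x<0 with |R(x)|<1.
x=-0.37: |R|=0.6823
R=−1: 1+5/9x = −1+4/9x ⇒ -1/9x=2 ⇒ x=2/(-1/9)=-18.0000
Confirm numerically:
  x=-16.510: |R|=0.98014 <1
  x=-14.622: |R|=0.94995 <1
  x=-9.415: |R|=0.81601 <1
  x=-18.529: |R|=1.00636 >1
  x=-18.369: |R|=1.00447 >1
  x=-18.073: |R|=1.00090 >1
Stable set (-18.0000, 0).

(-18.0000,0); λ=-2 ⇒ h* = (18)/2 = 9.0000.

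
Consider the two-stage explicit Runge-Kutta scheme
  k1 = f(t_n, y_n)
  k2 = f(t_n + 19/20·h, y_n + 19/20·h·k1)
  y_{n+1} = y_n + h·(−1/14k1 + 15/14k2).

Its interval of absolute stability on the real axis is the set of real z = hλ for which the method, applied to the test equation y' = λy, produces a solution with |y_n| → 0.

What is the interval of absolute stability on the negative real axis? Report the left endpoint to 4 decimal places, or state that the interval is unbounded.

On y'=λy, z=hλ:
  k1=λy_n ⇒ h·k1=z·y_n;  k2=λ(1+19/20z)y_n ⇒ h·k2=z(1+19/20z)y_n
  y_{n+1}/y_n = 1 − 1/14z + 15/14z(1+19/20z) = 1 + z + 57/56z²
  so R(z) = 1 + z + 57/56z².

Solve |R(x)|<1 on ℝ⁻.
x=-1.61: |R|=2.0284
R=1: x+57/56x²=0 ⇒ x=−56/57=-0.9825; min R=1−1/(4·57/56)=0.7544>−1
Confirm numerically:
  x=-0.903: |R|=0.92697 <1
  x=-0.742: |R|=0.81840 <1
  x=-0.705: |R|=0.80090 <1
  x=-0.505: |R|=0.75458 <1
  x=-1.563: |R|=1.92359 >1
  x=-1.401: |R|=1.59685 >1
  x=-1.280: |R|=1.38766 >1
Stable set (-0.9825, 0).

z∈(-0.9825,0).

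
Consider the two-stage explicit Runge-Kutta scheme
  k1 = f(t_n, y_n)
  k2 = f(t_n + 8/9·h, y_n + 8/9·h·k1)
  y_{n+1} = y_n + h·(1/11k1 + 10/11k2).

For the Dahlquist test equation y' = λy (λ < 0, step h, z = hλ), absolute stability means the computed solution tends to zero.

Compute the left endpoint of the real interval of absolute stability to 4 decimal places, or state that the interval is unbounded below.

left endpoint -1.2375.

Test eqn y'=λy, z=hλ:
  k1=λy_n ⇒ h·k1=z·y_n;  k2=λ(1+8/9z)y_n ⇒ h·k2=z(1+8/9z)y_n
  y_{n+1}/y_n = 1 + 1/11z + 10/11z(1+8/9z) = 1 + z + 80/99z²
  so R(z) = 1 + z + 80/99z².

Solve |R(x)|<1 on ℝ⁻.
x=-0.36: |R|=0.7447
R=1: x+80/99x²=0 ⇒ x=−99/80=-1.2375; min R=1−1/(4·80/99)=0.6906>−1
Confirm numerically:
  x=-1.125: |R|=0.89773 <1
  x=-0.991: |R|=0.80260 <1
  x=-0.903: |R|=0.75592 <1
  x=-0.628: |R|=0.69069 <1
  x=-1.819: |R|=1.85475 >1
  x=-1.516: |R|=1.34118 >1
  x=-1.273: |R|=1.03652 >1
Interval (-1.2375, 0).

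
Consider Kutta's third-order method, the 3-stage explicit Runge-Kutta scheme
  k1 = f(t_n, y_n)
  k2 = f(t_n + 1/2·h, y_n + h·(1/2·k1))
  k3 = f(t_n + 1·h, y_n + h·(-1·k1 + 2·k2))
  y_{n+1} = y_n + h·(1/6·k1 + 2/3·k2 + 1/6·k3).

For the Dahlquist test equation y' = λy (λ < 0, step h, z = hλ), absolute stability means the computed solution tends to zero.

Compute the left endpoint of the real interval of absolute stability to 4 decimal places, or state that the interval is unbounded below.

z* = -2.5127.

Test eqn y'=λy, z=hλ:
  order 3, 3-stage ⇒ R(z)=1+z+z^2/2+z^3/6
  (e.g. R(-1.31)=0.17337, |R|=0.17337)

Find x<0 with |R(x)|<1.
x=-1.31: |R|=0.1734
|R(-2.89)|=1.7369 |R(-1.58)|=0.0108 |R(-1.51)|=0.0562
Bisect:
  x_lo=-3.0745 |R|=2.1919  x_hi=-0.2135 |R|=0.8077
  mid=-1.64399 |R|=0.03317 →hi
  mid=-2.35925 |R|=0.76484 →hi
  mid=-2.71688 |R|=1.36858 →lo
  mid=-2.53807 |R|=1.04212 →lo
  mid=-2.44866 |R|=0.89769 →hi
  mid=-2.49336 |R|=0.96842 →hi
  mid=-2.51572 |R|=1.00489 →lo
  mid=-2.50454 |R|=0.98656 →hi
  mid=-2.51013 |R|=0.99570 →hi
  ...
  [-2.51275,-2.51257] ⇒ x*=-2.5127
Interval (-2.5127, 0).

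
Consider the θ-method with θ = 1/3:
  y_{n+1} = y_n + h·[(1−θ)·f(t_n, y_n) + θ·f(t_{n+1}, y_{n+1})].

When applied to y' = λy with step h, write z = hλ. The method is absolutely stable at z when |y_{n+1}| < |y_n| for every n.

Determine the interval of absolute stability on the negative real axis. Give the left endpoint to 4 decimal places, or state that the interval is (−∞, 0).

(-6.0000, 0).

With y'=λy (z=hλ):
  y_{n+1} = y_n + z·[2/3·y_n + 1/3·y_{n+1}] ⇒ (1 − 1/3z)y_{n+1} = (1 + 2/3z)y_n
  Hence R(z) = (1 + 2/3z)/(1 − 1/3z).

Need |R(x)|<1, x<0.
x=-0.55: |R|=0.5352
R=−1: 1+2/3x = −1+1/3x ⇒ -1/3x=2 ⇒ x=2/(-1/3)=-6.0000
Confirm numerically:
  x=-5.002: |R|=0.87528 <1
  x=-4.967: |R|=0.87034 <1
  x=-4.338: |R|=0.77351 <1
  x=-6.591: |R|=1.06162 >1
  x=-6.391: |R|=1.04164 >1
  x=-6.090: |R|=1.00990 >1
So |R|<1 on (-6.0000, 0).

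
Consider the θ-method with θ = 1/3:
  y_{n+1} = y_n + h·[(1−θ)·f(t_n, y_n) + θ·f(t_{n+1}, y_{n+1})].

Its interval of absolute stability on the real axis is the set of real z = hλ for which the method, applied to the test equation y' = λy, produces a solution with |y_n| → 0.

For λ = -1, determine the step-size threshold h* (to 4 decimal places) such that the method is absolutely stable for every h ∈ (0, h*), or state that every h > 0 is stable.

Test eqn y'=λy, z=hλ:
  y_{n+1} = y_n + z·[2/3·y_n + 1/3·y_{n+1}] ⇒ (1 − 1/3z)y_{n+1} = (1 + 2/3z)y_n
  Hence R(z) = (1 + 2/3z)/(1 − 1/3z).

Solve |R(x)|<1 on ℝ⁻.
x=-1.47: |R|=0.0134
R=−1: 1+2/3x = −1+1/3x ⇒ -1/3x=2 ⇒ x=2/(-1/3)=-6.0000
Confirm numerically:
  x=-4.778: |R|=0.84289 <1
  x=-4.516: |R|=0.80255 <1
  x=-3.964: |R|=0.70764 <1
  x=-6.523: |R|=1.05492 >1
  x=-6.331: |R|=1.03547 >1
So |R|<1 on (-6.0000, 0).

(-6.0000,0); λ=-1 ⇒ h* = (6)/1 = 6.0000.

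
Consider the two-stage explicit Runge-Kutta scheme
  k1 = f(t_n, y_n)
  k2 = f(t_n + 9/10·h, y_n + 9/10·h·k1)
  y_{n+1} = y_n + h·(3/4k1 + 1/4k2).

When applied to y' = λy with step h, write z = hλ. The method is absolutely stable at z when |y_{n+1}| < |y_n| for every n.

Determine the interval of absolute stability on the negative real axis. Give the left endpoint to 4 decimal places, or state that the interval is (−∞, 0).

Test eqn y'=λy, z=hλ:
  k1=λy_n ⇒ h·k1=z·y_n;  k2=λ(1+9/10z)y_n ⇒ h·k2=z(1+9/10z)y_n
  y_{n+1}/y_n = 1 + 3/4z + 1/4z(1+9/10z) = 1 + z + 9/40z²
  Hence R(z) = 1 + z + 9/40z².

Boundary: |R(x)|=1, x<0.
x=-0.31: |R|=0.7116
R=1: x+9/40x²=0 ⇒ x=−40/9=-4.4444; min R=1−1/(4·9/40)=-0.1111>−1
Confirm numerically:
  x=-2.909: |R|=0.00499 <1
  x=-2.736: |R|=0.05172 <1
  x=-2.220: |R|=0.11111 <1
  x=-1.816: |R|=0.07398 <1
  x=-4.995: |R|=1.61876 >1
  x=-4.680: |R|=1.24804 >1
Stable set (-4.4444, 0).

z∈(-4.4444,0).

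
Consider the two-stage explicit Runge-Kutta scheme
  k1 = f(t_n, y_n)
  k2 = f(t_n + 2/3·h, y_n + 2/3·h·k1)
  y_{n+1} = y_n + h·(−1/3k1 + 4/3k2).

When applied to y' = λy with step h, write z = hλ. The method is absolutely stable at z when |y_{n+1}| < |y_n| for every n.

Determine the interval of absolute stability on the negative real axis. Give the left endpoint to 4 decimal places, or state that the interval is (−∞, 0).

(-1.1250, 0).

Test eqn y'=λy, z=hλ:
  k1=λy_n ⇒ h·k1=z·y_n;  k2=λ(1+2/3z)y_n ⇒ h·k2=z(1+2/3z)y_n
  y_{n+1}/y_n = 1 − 1/3z + 4/3z(1+2/3z) = 1 + z + 8/9z²
  Hence R(z) = 1 + z + 8/9z².

Solve |R(x)|<1 on ℝ⁻.
x=-0.77: |R|=0.7570
R=1: x+8/9x²=0 ⇒ x=−9/8=-1.1250; min R=1−1/(4·8/9)=0.7188>−1
Confirm numerically:
  x=-1.082: |R|=0.95864 <1
  x=-0.809: |R|=0.77276 <1
  x=-0.615: |R|=0.72120 <1
  x=-0.510: |R|=0.72120 <1
  x=-1.698: |R|=1.86485 >1
  x=-1.297: |R|=1.19830 >1
  x=-1.191: |R|=1.06987 >1
So |R|<1 on (-1.1250, 0).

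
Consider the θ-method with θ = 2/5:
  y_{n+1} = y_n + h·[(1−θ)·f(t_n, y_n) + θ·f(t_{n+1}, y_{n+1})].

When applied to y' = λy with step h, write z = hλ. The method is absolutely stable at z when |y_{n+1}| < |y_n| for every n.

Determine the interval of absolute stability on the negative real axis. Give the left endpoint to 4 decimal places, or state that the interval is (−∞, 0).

(-10.0000, 0).

Test eqn y'=λy, z=hλ:
  y_{n+1} = y_n + z·[3/5·y_n + 2/5·y_{n+1}] ⇒ (1 − 2/5z)y_{n+1} = (1 + 3/5z)y_n
  so R(z) = (1 + 3/5z)/(1 − 2/5z).

Solve |R(x)|<1 on ℝ⁻.
x=-0.67: |R|=0.4716
R=−1: 1+3/5x = −1+2/5x ⇒ -1/5x=2 ⇒ x=2/(-1/5)=-10.0000
Confirm numerically:
  x=-8.371: |R|=0.92508 <1
  x=-6.139: |R|=0.77654 <1
  x=-5.248: |R|=0.69334 <1
  x=-4.452: |R|=0.60098 <1
  x=-10.503: |R|=1.01934 >1
  x=-10.470: |R|=1.01812 >1
Interval (-10.0000, 0).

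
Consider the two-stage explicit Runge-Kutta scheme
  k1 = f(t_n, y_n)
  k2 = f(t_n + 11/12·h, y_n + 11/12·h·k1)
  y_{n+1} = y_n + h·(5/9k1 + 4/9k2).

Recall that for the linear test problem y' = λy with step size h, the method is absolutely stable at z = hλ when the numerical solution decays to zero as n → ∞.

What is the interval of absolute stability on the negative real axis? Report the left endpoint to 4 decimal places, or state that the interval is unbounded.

Set f=λy, z=hλ:
  k1=λy_n ⇒ h·k1=z·y_n;  k2=λ(1+11/12z)y_n ⇒ h·k2=z(1+11/12z)y_n
  y_{n+1}/y_n = 1 + 5/9z + 4/9z(1+11/12z) = 1 + z + 11/27z²
  ⇒ R(z) = 1 + z + 11/27z².

Boundary: |R(x)|=1, x<0.
x=-1.44: |R|=0.4048
R=1: x+11/27x²=0 ⇒ x=−27/11=-2.4545; min R=1−1/(4·11/27)=0.3864>−1
Confirm numerically:
  x=-2.367: |R|=0.91558 <1
  x=-2.204: |R|=0.77503 <1
  x=-2.143: |R|=0.72800 <1
  x=-1.742: |R|=0.49430 <1
  x=-2.850: |R|=1.45917 >1
  x=-2.702: |R|=1.27240 >1
Interval (-2.4545, 0).

z∈(-2.4545,0).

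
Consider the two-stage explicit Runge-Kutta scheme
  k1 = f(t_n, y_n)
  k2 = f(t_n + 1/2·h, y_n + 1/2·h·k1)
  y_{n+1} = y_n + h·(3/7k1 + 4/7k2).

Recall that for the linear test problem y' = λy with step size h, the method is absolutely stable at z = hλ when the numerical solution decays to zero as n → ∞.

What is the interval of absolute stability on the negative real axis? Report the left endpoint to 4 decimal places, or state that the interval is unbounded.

z∈(-3.5000,0).

Set f=λy, z=hλ:
  k1=λy_n ⇒ h·k1=z·y_n;  k2=λ(1+1/2z)y_n ⇒ h·k2=z(1+1/2z)y_n
  y_{n+1}/y_n = 1 + 3/7z + 4/7z(1+1/2z) = 1 + z + 2/7z²
  R(z) = 1 + z + 2/7z².

Boundary: |R(x)|=1, x<0.
x=-0.78: |R|=0.3938
R=1: x+2/7x²=0 ⇒ x=−7/2=-3.5000; min R=1−1/(4·2/7)=0.1250>−1
Confirm numerically:
  x=-3.101: |R|=0.64649 <1
  x=-2.274: |R|=0.20345 <1
  x=-2.046: |R|=0.15003 <1
  x=-3.938: |R|=1.49281 >1
  x=-3.795: |R|=1.31986 >1
  x=-3.521: |R|=1.02113 >1
Stable set (-3.5000, 0).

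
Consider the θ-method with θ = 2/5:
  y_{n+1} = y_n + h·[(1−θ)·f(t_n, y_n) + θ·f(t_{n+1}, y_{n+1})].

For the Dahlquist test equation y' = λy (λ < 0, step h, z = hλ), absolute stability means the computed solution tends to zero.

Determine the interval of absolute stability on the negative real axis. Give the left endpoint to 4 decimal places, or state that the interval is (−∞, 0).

(-10.0000, 0).

Set f=λy, z=hλ:
  y_{n+1} = y_n + z·[3/5·y_n + 2/5·y_{n+1}] ⇒ (1 − 2/5z)y_{n+1} = (1 + 3/5z)y_n
  so R(z) = (1 + 3/5z)/(1 − 2/5z).

Need |R(x)|<1, x<0.
x=-0.99: |R|=0.2908
R=−1: 1+3/5x = −1+2/5x ⇒ -1/5x=2 ⇒ x=2/(-1/5)=-10.0000
Confirm numerically:
  x=-9.324: |R|=0.97141 <1
  x=-7.716: |R|=0.88821 <1
  x=-6.090: |R|=0.77241 <1
  x=-4.791: |R|=0.64278 <1
  x=-10.564: |R|=1.02159 >1
  x=-10.308: |R|=1.01202 >1
  x=-10.052: |R|=1.00207 >1
Interval (-10.0000, 0).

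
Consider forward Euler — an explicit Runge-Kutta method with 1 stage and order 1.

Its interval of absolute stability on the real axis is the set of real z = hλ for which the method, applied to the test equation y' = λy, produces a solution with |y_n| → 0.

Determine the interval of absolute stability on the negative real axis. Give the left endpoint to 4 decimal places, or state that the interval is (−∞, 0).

z∈(-2.0000,0).

On y'=λy, z=hλ:
  order 1, 1-stage ⇒ R(z)=1+z
  (e.g. R(-0.41)=0.59000, |R|=0.59000)

Need |R(x)|<1, x<0.
x=-0.41: |R|=0.5900
|R(-1.85)|=0.8500 |R(-1.05)|=0.0500 |R(-0.63)|=0.3700
Bisect:
  x_lo=-2.7958 |R|=1.7958  x_hi=-0.1325 |R|=0.8675
  mid=-1.46414 |R|=0.46414 →hi
  mid=-2.12997 |R|=1.12997 →lo
  mid=-1.79705 |R|=0.79705 →hi
  mid=-1.96351 |R|=0.96351 →hi
  mid=-2.04674 |R|=1.04674 →lo
  mid=-2.00513 |R|=1.00513 →lo
  mid=-1.98432 |R|=0.98432 →hi
  mid=-1.99472 |R|=0.99472 →hi
  ...
  [-2.00009,-1.99992] ⇒ x*=-2.0000
Stable set (-2.0000, 0).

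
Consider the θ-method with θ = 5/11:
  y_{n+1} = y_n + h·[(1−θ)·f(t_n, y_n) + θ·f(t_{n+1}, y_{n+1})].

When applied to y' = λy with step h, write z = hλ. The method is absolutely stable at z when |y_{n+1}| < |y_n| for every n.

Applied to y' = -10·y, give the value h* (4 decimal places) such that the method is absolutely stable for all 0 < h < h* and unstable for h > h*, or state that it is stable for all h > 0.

Test eqn y'=λy, z=hλ:
  y_{n+1} = y_n + z·[6/11·y_n + 5/11·y_{n+1}] ⇒ (1 − 5/11z)y_{n+1} = (1 + 6/11z)y_n
  R(z) = (1 + 6/11z)/(1 − 5/11z).

Boundary: |R(x)|=1, x<0.
x=-0.78: |R|=0.4242
R=−1: 1+6/11x = −1+5/11x ⇒ -1/11x=2 ⇒ x=2/(-1/11)=-22.0000
Confirm numerically:
  x=-18.199: |R|=0.96273 <1
  x=-17.728: |R|=0.95713 <1
  x=-12.987: |R|=0.88131 <1
  x=-12.082: |R|=0.86111 <1
  x=-22.408: |R|=1.00332 >1
  x=-22.241: |R|=1.00197 >1
So |R|<1 on (-22.0000, 0).

(-22.0000,0); λ=-10 ⇒ h* = (22)/10 = 2.2000.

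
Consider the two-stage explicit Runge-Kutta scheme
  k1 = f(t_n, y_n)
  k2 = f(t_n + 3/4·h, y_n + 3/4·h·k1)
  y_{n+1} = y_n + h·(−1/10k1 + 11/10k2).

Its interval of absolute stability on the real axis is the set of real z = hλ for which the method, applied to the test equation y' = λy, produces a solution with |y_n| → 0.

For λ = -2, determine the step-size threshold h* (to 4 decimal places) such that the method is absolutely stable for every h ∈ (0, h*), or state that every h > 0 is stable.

(-1.2121,0); λ=-2 ⇒ h* = (40/33)/2 = 0.6061.

Set f=λy, z=hλ:
  k1=λy_n ⇒ h·k1=z·y_n;  k2=λ(1+3/4z)y_n ⇒ h·k2=z(1+3/4z)y_n
  y_{n+1}/y_n = 1 − 1/10z + 11/10z(1+3/4z) = 1 + z + 33/40z²
  R(z) = 1 + z + 33/40z².

Solve |R(x)|<1 on ℝ⁻.
x=-0.35: |R|=0.7511
R=1: x+33/40x²=0 ⇒ x=−40/33=-1.2121; min R=1−1/(4·33/40)=0.6970>−1
Confirm numerically:
  x=-0.801: |R|=0.72832 <1
  x=-0.776: |R|=0.72080 <1
  x=-0.747: |R|=0.71336 <1
  x=-0.709: |R|=0.70571 <1
  x=-1.771: |R|=1.81656 >1
  x=-1.675: |R|=1.63964 >1
  x=-1.265: |R|=1.05519 >1
Stable set (-1.2121, 0).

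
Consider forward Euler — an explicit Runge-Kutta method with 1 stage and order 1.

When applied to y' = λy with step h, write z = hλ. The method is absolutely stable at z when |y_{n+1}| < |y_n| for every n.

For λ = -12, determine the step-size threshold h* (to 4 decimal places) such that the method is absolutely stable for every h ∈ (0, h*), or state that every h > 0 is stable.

(-2.0000,0); λ=-12 ⇒ h* = 0.1667.

On y'=λy, z=hλ:
  order 1, 1-stage ⇒ R(z)=1+z
  (e.g. R(-0.87)=0.13000, |R|=0.13000)

Need |R(x)|<1, x<0.
x=-0.87: |R|=0.1300
|R(-1.8)|=0.8000 |R(-1.63)|=0.6300 |R(-0.82)|=0.1800
Bisect:
  x_lo=-2.6450 |R|=1.6450  x_hi=-0.2382 |R|=0.7618
  mid=-1.44159 |R|=0.44159 →hi
  mid=-2.04329 |R|=1.04329 →lo
  mid=-1.74244 |R|=0.74244 →hi
  mid=-1.89286 |R|=0.89286 →hi
  mid=-1.96807 |R|=0.96807 →hi
  mid=-2.00568 |R|=1.00568 →lo
  mid=-1.98688 |R|=0.98688 →hi
  ...
  [-2.00010,-1.99995] ⇒ x*=-2.0000
So |R|<1 on (-2.0000, 0).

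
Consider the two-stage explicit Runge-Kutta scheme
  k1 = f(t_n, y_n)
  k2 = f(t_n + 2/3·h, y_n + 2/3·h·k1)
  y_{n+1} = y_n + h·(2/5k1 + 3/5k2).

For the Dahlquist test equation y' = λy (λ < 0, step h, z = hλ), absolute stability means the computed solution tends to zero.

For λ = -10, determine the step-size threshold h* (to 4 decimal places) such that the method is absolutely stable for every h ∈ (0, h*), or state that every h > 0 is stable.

With y'=λy (z=hλ):
  k1=λy_n ⇒ h·k1=z·y_n;  k2=λ(1+2/3z)y_n ⇒ h·k2=z(1+2/3z)y_n
  y_{n+1}/y_n = 1 + 2/5z + 3/5z(1+2/3z) = 1 + z + 2/5z²
  so R(z) = 1 + z + 2/5z².

Need |R(x)|<1, x<0.
x=-0.91: |R|=0.4212
R=1: x+2/5x²=0 ⇒ x=−5/2=-2.5000; min R=1−1/(4·2/5)=0.3750>−1
Confirm numerically:
  x=-2.478: |R|=0.97819 <1
  x=-2.225: |R|=0.75525 <1
  x=-1.550: |R|=0.41100 <1
  x=-3.082: |R|=1.71749 >1
  x=-2.586: |R|=1.08896 >1
  x=-2.538: |R|=1.03858 >1
Stable set (-2.5000, 0).

(-2.5000,0); λ=-10 ⇒ h* = (5/2)/10 = 0.2500.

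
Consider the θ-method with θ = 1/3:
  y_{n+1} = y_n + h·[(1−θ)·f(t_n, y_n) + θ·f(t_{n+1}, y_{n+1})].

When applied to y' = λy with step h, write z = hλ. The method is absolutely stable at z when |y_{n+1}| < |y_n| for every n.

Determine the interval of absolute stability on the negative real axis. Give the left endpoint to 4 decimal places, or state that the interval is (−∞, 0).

z∈(-6.0000,0).

With y'=λy (z=hλ):
  y_{n+1} = y_n + z·[2/3·y_n + 1/3·y_{n+1}] ⇒ (1 − 1/3z)y_{n+1} = (1 + 2/3z)y_n
  R(z) = (1 + 2/3z)/(1 − 1/3z).

Find x<0 with |R(x)|<1.
x=-1.7: |R|=0.0851
R=−1: 1+2/3x = −1+1/3x ⇒ -1/3x=2 ⇒ x=2/(-1/3)=-6.0000
Confirm numerically:
  x=-4.815: |R|=0.84837 <1
  x=-3.849: |R|=0.68594 <1
  x=-2.812: |R|=0.45148 <1
  x=-6.563: |R|=1.05887 >1
  x=-6.242: |R|=1.02618 >1
Stable set (-6.0000, 0).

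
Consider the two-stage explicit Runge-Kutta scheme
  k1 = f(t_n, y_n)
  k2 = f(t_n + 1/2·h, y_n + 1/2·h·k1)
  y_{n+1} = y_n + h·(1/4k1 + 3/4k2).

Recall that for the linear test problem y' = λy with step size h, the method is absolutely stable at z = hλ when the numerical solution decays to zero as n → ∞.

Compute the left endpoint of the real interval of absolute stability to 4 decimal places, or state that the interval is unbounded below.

On y'=λy, z=hλ:
  k1=λy_n ⇒ h·k1=z·y_n;  k2=λ(1+1/2z)y_n ⇒ h·k2=z(1+1/2z)y_n
  y_{n+1}/y_n = 1 + 1/4z + 3/4z(1+1/2z) = 1 + z + 3/8z²
  Hence R(z) = 1 + z + 3/8z².

Solve |R(x)|<1 on ℝ⁻.
x=-0.63: |R|=0.5188
R=1: x+3/8x²=0 ⇒ x=−8/3=-2.6667; min R=1−1/(4·3/8)=0.3333>−1
Confirm numerically:
  x=-2.606: |R|=0.94071 <1
  x=-2.276: |R|=0.66657 <1
  x=-1.704: |R|=0.38486 <1
  x=-1.409: |R|=0.33548 <1
  x=-3.266: |R|=1.73403 >1
  x=-3.051: |R|=1.43973 >1
Stable set (-2.6667, 0).

left endpoint -2.6667.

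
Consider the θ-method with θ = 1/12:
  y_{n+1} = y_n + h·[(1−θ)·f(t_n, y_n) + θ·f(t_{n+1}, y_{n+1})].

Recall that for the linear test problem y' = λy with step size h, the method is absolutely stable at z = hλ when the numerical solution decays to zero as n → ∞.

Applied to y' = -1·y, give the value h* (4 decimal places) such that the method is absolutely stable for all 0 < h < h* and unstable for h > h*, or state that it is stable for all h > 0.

(-2.4000,0); λ=-1 ⇒ h* = (12/5)/1 = 2.4000.

Test eqn y'=λy, z=hλ:
  y_{n+1} = y_n + z·[11/12·y_n + 1/12·y_{n+1}] ⇒ (1 − 1/12z)y_{n+1} = (1 + 11/12z)y_n
  ⇒ R(z) = (1 + 11/12z)/(1 − 1/12z).

Boundary: |R(x)|=1, x<0.
x=-1.51: |R|=0.3412
R=−1: 1+11/12x = −1+1/12x ⇒ -5/6x=2 ⇒ x=2/(-5/6)=-2.4000
Confirm numerically:
  x=-2.247: |R|=0.89261 <1
  x=-1.282: |R|=0.15826 <1
  x=-1.114: |R|=0.01937 <1
  x=-0.986: |R|=0.08886 <1
  x=-2.950: |R|=1.36789 >1
  x=-2.636: |R|=1.16125 >1
  x=-2.489: |R|=1.06143 >1
Interval (-2.4000, 0).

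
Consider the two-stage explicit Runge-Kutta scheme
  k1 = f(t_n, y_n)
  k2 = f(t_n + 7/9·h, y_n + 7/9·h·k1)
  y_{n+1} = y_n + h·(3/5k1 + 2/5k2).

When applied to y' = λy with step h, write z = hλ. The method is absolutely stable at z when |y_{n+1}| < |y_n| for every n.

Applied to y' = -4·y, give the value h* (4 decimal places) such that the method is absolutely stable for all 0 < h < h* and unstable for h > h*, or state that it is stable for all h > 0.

With y'=λy (z=hλ):
  k1=λy_n ⇒ h·k1=z·y_n;  k2=λ(1+7/9z)y_n ⇒ h·k2=z(1+7/9z)y_n
  y_{n+1}/y_n = 1 + 3/5z + 2/5z(1+7/9z) = 1 + z + 14/45z²
  R(z) = 1 + z + 14/45z².

Need |R(x)|<1, x<0.
x=-0.61: |R|=0.5058
R=1: x+14/45x²=0 ⇒ x=−45/14=-3.2143; min R=1−1/(4·14/45)=0.1964>−1
Confirm numerically:
  x=-2.469: |R|=0.42752 <1
  x=-1.977: |R|=0.23899 <1
  x=-1.527: |R|=0.19843 <1
  x=-1.292: |R|=0.22733 <1
  x=-3.804: |R|=1.69791 >1
  x=-3.673: |R|=1.52418 >1
  x=-3.628: |R|=1.46696 >1
Interval (-3.2143, 0).

(-3.2143,0); λ=-4 ⇒ h* = (45/14)/4 = 0.8036.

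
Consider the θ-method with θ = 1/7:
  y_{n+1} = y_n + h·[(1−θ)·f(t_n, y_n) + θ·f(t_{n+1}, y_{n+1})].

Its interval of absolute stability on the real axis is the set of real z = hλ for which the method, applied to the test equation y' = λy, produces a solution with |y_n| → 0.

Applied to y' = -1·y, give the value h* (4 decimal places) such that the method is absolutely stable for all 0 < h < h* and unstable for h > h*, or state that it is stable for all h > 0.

Test eqn y'=λy, z=hλ:
  y_{n+1} = y_n + z·[6/7·y_n + 1/7·y_{n+1}] ⇒ (1 − 1/7z)y_{n+1} = (1 + 6/7z)y_n
  R(z) = (1 + 6/7z)/(1 − 1/7z).

Solve |R(x)|<1 on ℝ⁻.
x=-1.59: |R|=0.2957
R=−1: 1+6/7x = −1+1/7x ⇒ -5/7x=2 ⇒ x=2/(-5/7)=-2.8000
Confirm numerically:
  x=-2.774: |R|=0.98670 <1
  x=-1.970: |R|=0.53735 <1
  x=-1.612: |R|=0.31026 <1
  x=-3.106: |R|=1.15140 >1
  x=-3.095: |R|=1.14611 >1
  x=-2.947: |R|=1.07389 >1
So |R|<1 on (-2.8000, 0).

(-2.8000,0); λ=-1 ⇒ h* = (14/5)/1 = 2.8000.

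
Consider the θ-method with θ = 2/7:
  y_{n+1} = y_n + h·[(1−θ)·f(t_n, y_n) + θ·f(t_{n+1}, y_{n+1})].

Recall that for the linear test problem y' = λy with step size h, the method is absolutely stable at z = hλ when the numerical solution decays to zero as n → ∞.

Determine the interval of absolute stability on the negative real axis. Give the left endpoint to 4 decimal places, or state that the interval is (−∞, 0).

z∈(-4.6667,0).

With y'=λy (z=hλ):
  y_{n+1} = y_n + z·[5/7·y_n + 2/7·y_{n+1}] ⇒ (1 − 2/7z)y_{n+1} = (1 + 5/7z)y_n
  so R(z) = (1 + 5/7z)/(1 − 2/7z).

Find x<0 with |R(x)|<1.
x=-1.63: |R|=0.1121
R=−1: 1+5/7x = −1+2/7x ⇒ -3/7x=2 ⇒ x=2/(-3/7)=-4.6667
Confirm numerically:
  x=-4.376: |R|=0.94464 <1
  x=-4.203: |R|=0.90971 <1
  x=-3.768: |R|=0.81453 <1
  x=-2.085: |R|=0.30662 <1
  x=-5.021: |R|=1.06238 >1
  x=-4.884: |R|=1.03888 >1
  x=-4.724: |R|=1.01046 >1
Stable set (-4.6667, 0).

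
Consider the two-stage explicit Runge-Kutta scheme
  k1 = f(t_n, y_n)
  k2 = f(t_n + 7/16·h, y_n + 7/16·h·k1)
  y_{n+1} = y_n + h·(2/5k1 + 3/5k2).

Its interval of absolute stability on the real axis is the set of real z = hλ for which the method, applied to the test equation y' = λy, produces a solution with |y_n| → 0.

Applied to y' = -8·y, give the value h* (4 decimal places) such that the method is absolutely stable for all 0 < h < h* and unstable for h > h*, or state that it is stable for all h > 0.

(-3.8095,0); λ=-8 ⇒ h* = (80/21)/8 = 0.4762.

Test eqn y'=λy, z=hλ:
  k1=λy_n ⇒ h·k1=z·y_n;  k2=λ(1+7/16z)y_n ⇒ h·k2=z(1+7/16z)y_n
  y_{n+1}/y_n = 1 + 2/5z + 3/5z(1+7/16z) = 1 + z + 21/80z²
  R(z) = 1 + z + 21/80z².

Need |R(x)|<1, x<0.
x=-1.78: |R|=0.0517
R=1: x+21/80x²=0 ⇒ x=−80/21=-3.8095; min R=1−1/(4·21/80)=0.0476>−1
Confirm numerically:
  x=-3.470: |R|=0.69074 <1
  x=-3.469: |R|=0.68991 <1
  x=-2.080: |R|=0.05568 <1
  x=-1.811: |R|=0.04993 <1
  x=-4.274: |R|=1.52111 >1
  x=-3.850: |R|=1.04091 >1
So |R|<1 on (-3.8095, 0).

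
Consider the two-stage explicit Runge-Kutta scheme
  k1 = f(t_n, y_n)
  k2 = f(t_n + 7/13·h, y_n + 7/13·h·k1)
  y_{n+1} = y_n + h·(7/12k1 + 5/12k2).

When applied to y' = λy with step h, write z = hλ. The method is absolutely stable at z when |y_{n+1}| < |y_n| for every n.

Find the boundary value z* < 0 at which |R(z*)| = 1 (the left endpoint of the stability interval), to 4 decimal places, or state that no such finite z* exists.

With y'=λy (z=hλ):
  k1=λy_n ⇒ h·k1=z·y_n;  k2=λ(1+7/13z)y_n ⇒ h·k2=z(1+7/13z)y_n
  y_{n+1}/y_n = 1 + 7/12z + 5/12z(1+7/13z) = 1 + z + 35/156z²
  so R(z) = 1 + z + 35/156z².

Solve |R(x)|<1 on ℝ⁻.
x=-1.4: |R|=0.0397
R=1: x+35/156x²=0 ⇒ x=−156/35=-4.4571; min R=1−1/(4·35/156)=-0.1143>−1
Confirm numerically:
  x=-3.916: |R|=0.52456 <1
  x=-2.355: |R|=0.11070 <1
  x=-1.922: |R|=0.09320 <1
  x=-4.868: |R|=1.44873 >1
  x=-4.635: |R|=1.18495 >1
  x=-4.594: |R|=1.14106 >1
So |R|<1 on (-4.4571, 0).

left endpoint -4.4571.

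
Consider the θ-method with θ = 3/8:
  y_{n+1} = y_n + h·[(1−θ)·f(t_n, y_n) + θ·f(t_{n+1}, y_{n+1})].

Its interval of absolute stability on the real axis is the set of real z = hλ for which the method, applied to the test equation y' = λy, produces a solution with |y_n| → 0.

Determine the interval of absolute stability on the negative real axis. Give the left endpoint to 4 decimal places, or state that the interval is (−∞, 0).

Test eqn y'=λy, z=hλ:
  y_{n+1} = y_n + z·[5/8·y_n + 3/8·y_{n+1}] ⇒ (1 − 3/8z)y_{n+1} = (1 + 5/8z)y_n
  ⇒ R(z) = (1 + 5/8z)/(1 − 3/8z).

Need |R(x)|<1, x<0.
x=-0.56: |R|=0.5372
R=−1: 1+5/8x = −1+3/8x ⇒ -1/4x=2 ⇒ x=2/(-1/4)=-8.0000
Confirm numerically:
  x=-4.945: |R|=0.73243 <1
  x=-4.679: |R|=0.69860 <1
  x=-4.374: |R|=0.65666 <1
  x=-4.331: |R|=0.65045 <1
  x=-8.436: |R|=1.02618 >1
  x=-8.242: |R|=1.01479 >1
Stable set (-8.0000, 0).

z∈(-8.0000,0).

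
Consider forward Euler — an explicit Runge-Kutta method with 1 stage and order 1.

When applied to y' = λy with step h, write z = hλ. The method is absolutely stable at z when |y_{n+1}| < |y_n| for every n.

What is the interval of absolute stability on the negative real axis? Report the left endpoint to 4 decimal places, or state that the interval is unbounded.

Test eqn y'=λy, z=hλ:
  order 1, 1-stage ⇒ R(z)=1+z
  (e.g. R(-1.22)=-0.22000, |R|=0.22000)

Solve |R(x)|<1 on ℝ⁻.
x=-1.22: |R|=0.2200
|R(-1.79)|=0.7900 |R(-1.59)|=0.5900 |R(-0.5)|=0.5000
Bisect:
  x_lo=-2.4180 |R|=1.4180  x_hi=-0.1913 |R|=0.8087
  mid=-1.30465 |R|=0.30465 →hi
  mid=-1.86134 |R|=0.86134 →hi
  mid=-2.13968 |R|=1.13968 →lo
  mid=-2.00051 |R|=1.00051 →lo
  mid=-1.93092 |R|=0.93092 →hi
  mid=-1.96571 |R|=0.96571 →hi
  mid=-1.98311 |R|=0.98311 →hi
  ...
  [-2.00010,-1.99996] ⇒ x*=-2.0000
Interval (-2.0000, 0).

z∈(-2.0000,0).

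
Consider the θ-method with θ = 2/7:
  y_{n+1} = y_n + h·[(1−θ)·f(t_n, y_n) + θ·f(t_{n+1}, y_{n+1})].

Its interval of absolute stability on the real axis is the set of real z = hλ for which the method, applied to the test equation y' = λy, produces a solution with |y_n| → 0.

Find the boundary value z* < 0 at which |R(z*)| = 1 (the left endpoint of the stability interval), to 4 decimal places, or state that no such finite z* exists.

z* = -4.6667.

Test eqn y'=λy, z=hλ:
  y_{n+1} = y_n + z·[5/7·y_n + 2/7·y_{n+1}] ⇒ (1 − 2/7z)y_{n+1} = (1 + 5/7z)y_n
  ⇒ R(z) = (1 + 5/7z)/(1 − 2/7z).

Find x<0 with |R(x)|<1.
x=-0.87: |R|=0.3032
R=−1: 1+5/7x = −1+2/7x ⇒ -3/7x=2 ⇒ x=2/(-3/7)=-4.6667
Confirm numerically:
  x=-4.601: |R|=0.98784 <1
  x=-4.532: |R|=0.97485 <1
  x=-4.226: |R|=0.91444 <1
  x=-3.521: |R|=0.75523 <1
  x=-5.041: |R|=1.06574 >1
  x=-4.941: |R|=1.04875 >1
  x=-4.826: |R|=1.02871 >1
Interval (-4.6667, 0).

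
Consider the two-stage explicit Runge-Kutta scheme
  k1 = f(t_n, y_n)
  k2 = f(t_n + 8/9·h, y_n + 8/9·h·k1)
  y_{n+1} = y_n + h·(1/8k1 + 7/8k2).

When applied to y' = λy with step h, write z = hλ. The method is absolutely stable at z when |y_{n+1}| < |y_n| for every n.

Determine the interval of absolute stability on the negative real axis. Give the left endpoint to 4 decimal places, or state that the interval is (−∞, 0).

(-1.2857, 0).

Test eqn y'=λy, z=hλ:
  k1=λy_n ⇒ h·k1=z·y_n;  k2=λ(1+8/9z)y_n ⇒ h·k2=z(1+8/9z)y_n
  y_{n+1}/y_n = 1 + 1/8z + 7/8z(1+8/9z) = 1 + z + 7/9z²
  Hence R(z) = 1 + z + 7/9z².

Solve |R(x)|<1 on ℝ⁻.
x=-0.71: |R|=0.6821
R=1: x+7/9x²=0 ⇒ x=−9/7=-1.2857; min R=1−1/(4·7/9)=0.6786>−1
Confirm numerically:
  x=-0.996: |R|=0.77557 <1
  x=-0.963: |R|=0.75829 <1
  x=-0.898: |R|=0.72920 <1
  x=-1.743: |R|=1.61993 >1
  x=-1.469: |R|=1.20941 >1
So |R|<1 on (-1.2857, 0).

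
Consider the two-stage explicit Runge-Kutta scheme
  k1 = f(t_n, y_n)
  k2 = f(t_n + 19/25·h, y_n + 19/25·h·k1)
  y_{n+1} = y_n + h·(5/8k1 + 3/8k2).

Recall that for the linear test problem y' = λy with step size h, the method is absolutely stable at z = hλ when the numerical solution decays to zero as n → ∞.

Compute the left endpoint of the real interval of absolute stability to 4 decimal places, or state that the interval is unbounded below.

Set f=λy, z=hλ:
  k1=λy_n ⇒ h·k1=z·y_n;  k2=λ(1+19/25z)y_n ⇒ h·k2=z(1+19/25z)y_n
  y_{n+1}/y_n = 1 + 5/8z + 3/8z(1+19/25z) = 1 + z + 57/200z²
  ⇒ R(z) = 1 + z + 57/200z².

Solve |R(x)|<1 on ℝ⁻.
x=-0.54: |R|=0.5431
R=1: x+57/200x²=0 ⇒ x=−200/57=-3.5088; min R=1−1/(4·57/200)=0.1228>−1
Confirm numerically:
  x=-2.412: |R|=0.24606 <1
  x=-1.955: |R|=0.13428 <1
  x=-1.643: |R|=0.12634 <1
  x=-1.474: |R|=0.14521 <1
  x=-4.023: |R|=1.58959 >1
  x=-3.561: |R|=1.05301 >1
Stable set (-3.5088, 0).

left endpoint -3.5088.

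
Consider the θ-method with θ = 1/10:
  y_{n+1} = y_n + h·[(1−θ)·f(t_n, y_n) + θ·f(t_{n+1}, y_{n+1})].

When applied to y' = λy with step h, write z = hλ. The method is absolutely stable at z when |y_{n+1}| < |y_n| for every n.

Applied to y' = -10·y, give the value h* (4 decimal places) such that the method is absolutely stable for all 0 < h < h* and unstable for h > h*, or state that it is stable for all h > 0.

Set f=λy, z=hλ:
  y_{n+1} = y_n + z·[9/10·y_n + 1/10·y_{n+1}] ⇒ (1 − 1/10z)y_{n+1} = (1 + 9/10z)y_n
  ⇒ R(z) = (1 + 9/10z)/(1 − 1/10z).

Solve |R(x)|<1 on ℝ⁻.
x=-1.38: |R|=0.2127
R=−1: 1+9/10x = −1+1/10x ⇒ -4/5x=2 ⇒ x=2/(-4/5)=-2.5000
Confirm numerically:
  x=-2.341: |R|=0.89693 <1
  x=-1.793: |R|=0.52039 <1
  x=-1.543: |R|=0.33674 <1
  x=-1.095: |R|=0.01307 <1
  x=-3.047: |R|=1.33540 >1
  x=-2.567: |R|=1.04265 >1
  x=-2.546: |R|=1.02933 >1
Interval (-2.5000, 0).

(-2.5000,0); λ=-10 ⇒ h* = (5/2)/10 = 0.2500.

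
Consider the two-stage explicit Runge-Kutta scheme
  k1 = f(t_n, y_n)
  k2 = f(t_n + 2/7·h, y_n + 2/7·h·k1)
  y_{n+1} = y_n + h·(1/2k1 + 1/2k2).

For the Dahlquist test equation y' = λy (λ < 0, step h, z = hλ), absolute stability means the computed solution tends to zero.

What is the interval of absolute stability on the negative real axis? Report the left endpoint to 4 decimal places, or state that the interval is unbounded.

Set f=λy, z=hλ:
  k1=λy_n ⇒ h·k1=z·y_n;  k2=λ(1+2/7z)y_n ⇒ h·k2=z(1+2/7z)y_n
  y_{n+1}/y_n = 1 + 1/2z + 1/2z(1+2/7z) = 1 + z + 1/7z²
  ⇒ R(z) = 1 + z + 1/7z².

Solve |R(x)|<1 on ℝ⁻.
x=-0.73: |R|=0.3461
R=1: x+1/7x²=0 ⇒ x=−7=-7.0000; min R=1−1/(4·1/7)=-0.7500>−1
Confirm numerically:
  x=-6.205: |R|=0.29529 <1
  x=-6.200: |R|=0.29143 <1
  x=-4.052: |R|=0.70647 <1
  x=-3.473: |R|=0.74990 <1
  x=-7.580: |R|=1.62806 >1
  x=-7.516: |R|=1.55404 >1
  x=-7.166: |R|=1.16994 >1
Stable set (-7.0000, 0).

(-7.0000, 0).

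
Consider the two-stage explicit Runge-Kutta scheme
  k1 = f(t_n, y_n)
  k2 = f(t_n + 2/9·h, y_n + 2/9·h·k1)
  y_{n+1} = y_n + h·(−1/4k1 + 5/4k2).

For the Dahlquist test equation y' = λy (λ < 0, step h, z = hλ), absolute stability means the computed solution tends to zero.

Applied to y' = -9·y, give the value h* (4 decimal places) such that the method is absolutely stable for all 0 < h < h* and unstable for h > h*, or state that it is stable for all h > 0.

On y'=λy, z=hλ:
  k1=λy_n ⇒ h·k1=z·y_n;  k2=λ(1+2/9z)y_n ⇒ h·k2=z(1+2/9z)y_n
  y_{n+1}/y_n = 1 − 1/4z + 5/4z(1+2/9z) = 1 + z + 5/18z²
  ⇒ R(z) = 1 + z + 5/18z².

Need |R(x)|<1, x<0.
x=-1.63: |R|=0.1080
R=1: x+5/18x²=0 ⇒ x=−18/5=-3.6000; min R=1−1/(4·5/18)=0.1000>−1
Confirm numerically:
  x=-3.111: |R|=0.57742 <1
  x=-2.714: |R|=0.33205 <1
  x=-2.681: |R|=0.31560 <1
  x=-1.447: |R|=0.13461 <1
  x=-3.788: |R|=1.19782 >1
  x=-3.753: |R|=1.15950 >1
  x=-3.646: |R|=1.04659 >1
Stable set (-3.6000, 0).

(-3.6000,0); λ=-9 ⇒ h* = (18/5)/9 = 0.4000.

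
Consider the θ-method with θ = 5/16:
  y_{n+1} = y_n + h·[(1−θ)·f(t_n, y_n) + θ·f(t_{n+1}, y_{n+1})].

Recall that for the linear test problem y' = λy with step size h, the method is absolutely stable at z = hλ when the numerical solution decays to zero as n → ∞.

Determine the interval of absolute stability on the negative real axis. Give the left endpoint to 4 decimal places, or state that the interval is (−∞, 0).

On y'=λy, z=hλ:
  y_{n+1} = y_n + z·[11/16·y_n + 5/16·y_{n+1}] ⇒ (1 − 5/16z)y_{n+1} = (1 + 11/16z)y_n
  Hence R(z) = (1 + 11/16z)/(1 − 5/16z).

Need |R(x)|<1, x<0.
x=-0.32: |R|=0.7091
R=−1: 1+11/16x = −1+5/16x ⇒ -3/8x=2 ⇒ x=2/(-3/8)=-5.3333
Confirm numerically:
  x=-5.213: |R|=0.98284 <1
  x=-4.592: |R|=0.88583 <1
  x=-4.234: |R|=0.82255 <1
  x=-2.912: |R|=0.52461 <1
  x=-5.791: |R|=1.06108 >1
  x=-5.550: |R|=1.02971 >1
  x=-5.464: |R|=1.01810 >1
So |R|<1 on (-5.3333, 0).

z∈(-5.3333,0).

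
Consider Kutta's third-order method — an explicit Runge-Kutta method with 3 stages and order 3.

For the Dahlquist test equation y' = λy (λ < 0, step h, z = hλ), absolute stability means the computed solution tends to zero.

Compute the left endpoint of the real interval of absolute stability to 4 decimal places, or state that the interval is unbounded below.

On y'=λy, z=hλ:
  order 3, 3-stage ⇒ R(z)=1+z+z^2/2+z^3/6
  (e.g. R(-0.38)=0.68305, |R|=0.68305)

Need |R(x)|<1, x<0.
x=-0.38: |R|=0.6831
|R(-2.79)|=1.5176 |R(-2.51)|=0.9955 |R(-0.52)|=0.5918
Bisect:
  x_lo=-3.4051 |R|=3.1878  x_hi=-0.1719 |R|=0.8420
  mid=-1.78847 |R|=0.14260 →hi
  mid=-2.59677 |R|=1.14359 →lo
  mid=-2.19262 |R|=0.54570 →hi
  mid=-2.39470 |R|=0.81617 →hi
  mid=-2.49573 |R|=0.97225 →hi
  mid=-2.54625 |R|=1.05594 →lo
  mid=-2.52099 |R|=1.01361 →lo
  mid=-2.50836 |R|=0.99281 →hi
  ...
  [-2.51290,-2.51270] ⇒ x*=-2.5127
Stable set (-2.5127, 0).

z* = -2.5127.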